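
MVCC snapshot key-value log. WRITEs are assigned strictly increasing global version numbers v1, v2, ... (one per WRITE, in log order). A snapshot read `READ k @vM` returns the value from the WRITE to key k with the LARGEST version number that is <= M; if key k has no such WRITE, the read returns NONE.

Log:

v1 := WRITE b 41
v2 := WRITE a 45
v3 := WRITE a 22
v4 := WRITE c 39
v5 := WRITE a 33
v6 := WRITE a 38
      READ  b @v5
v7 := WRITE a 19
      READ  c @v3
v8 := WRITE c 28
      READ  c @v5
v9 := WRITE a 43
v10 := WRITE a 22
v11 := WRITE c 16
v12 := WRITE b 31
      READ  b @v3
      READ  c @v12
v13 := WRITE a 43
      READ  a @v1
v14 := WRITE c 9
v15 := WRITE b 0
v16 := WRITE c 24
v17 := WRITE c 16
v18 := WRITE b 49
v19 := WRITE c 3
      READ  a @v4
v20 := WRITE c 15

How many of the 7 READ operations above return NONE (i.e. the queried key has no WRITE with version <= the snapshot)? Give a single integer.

v1: WRITE b=41  (b history now [(1, 41)])
v2: WRITE a=45  (a history now [(2, 45)])
v3: WRITE a=22  (a history now [(2, 45), (3, 22)])
v4: WRITE c=39  (c history now [(4, 39)])
v5: WRITE a=33  (a history now [(2, 45), (3, 22), (5, 33)])
v6: WRITE a=38  (a history now [(2, 45), (3, 22), (5, 33), (6, 38)])
READ b @v5: history=[(1, 41)] -> pick v1 -> 41
v7: WRITE a=19  (a history now [(2, 45), (3, 22), (5, 33), (6, 38), (7, 19)])
READ c @v3: history=[(4, 39)] -> no version <= 3 -> NONE
v8: WRITE c=28  (c history now [(4, 39), (8, 28)])
READ c @v5: history=[(4, 39), (8, 28)] -> pick v4 -> 39
v9: WRITE a=43  (a history now [(2, 45), (3, 22), (5, 33), (6, 38), (7, 19), (9, 43)])
v10: WRITE a=22  (a history now [(2, 45), (3, 22), (5, 33), (6, 38), (7, 19), (9, 43), (10, 22)])
v11: WRITE c=16  (c history now [(4, 39), (8, 28), (11, 16)])
v12: WRITE b=31  (b history now [(1, 41), (12, 31)])
READ b @v3: history=[(1, 41), (12, 31)] -> pick v1 -> 41
READ c @v12: history=[(4, 39), (8, 28), (11, 16)] -> pick v11 -> 16
v13: WRITE a=43  (a history now [(2, 45), (3, 22), (5, 33), (6, 38), (7, 19), (9, 43), (10, 22), (13, 43)])
READ a @v1: history=[(2, 45), (3, 22), (5, 33), (6, 38), (7, 19), (9, 43), (10, 22), (13, 43)] -> no version <= 1 -> NONE
v14: WRITE c=9  (c history now [(4, 39), (8, 28), (11, 16), (14, 9)])
v15: WRITE b=0  (b history now [(1, 41), (12, 31), (15, 0)])
v16: WRITE c=24  (c history now [(4, 39), (8, 28), (11, 16), (14, 9), (16, 24)])
v17: WRITE c=16  (c history now [(4, 39), (8, 28), (11, 16), (14, 9), (16, 24), (17, 16)])
v18: WRITE b=49  (b history now [(1, 41), (12, 31), (15, 0), (18, 49)])
v19: WRITE c=3  (c history now [(4, 39), (8, 28), (11, 16), (14, 9), (16, 24), (17, 16), (19, 3)])
READ a @v4: history=[(2, 45), (3, 22), (5, 33), (6, 38), (7, 19), (9, 43), (10, 22), (13, 43)] -> pick v3 -> 22
v20: WRITE c=15  (c history now [(4, 39), (8, 28), (11, 16), (14, 9), (16, 24), (17, 16), (19, 3), (20, 15)])
Read results in order: ['41', 'NONE', '39', '41', '16', 'NONE', '22']
NONE count = 2

Answer: 2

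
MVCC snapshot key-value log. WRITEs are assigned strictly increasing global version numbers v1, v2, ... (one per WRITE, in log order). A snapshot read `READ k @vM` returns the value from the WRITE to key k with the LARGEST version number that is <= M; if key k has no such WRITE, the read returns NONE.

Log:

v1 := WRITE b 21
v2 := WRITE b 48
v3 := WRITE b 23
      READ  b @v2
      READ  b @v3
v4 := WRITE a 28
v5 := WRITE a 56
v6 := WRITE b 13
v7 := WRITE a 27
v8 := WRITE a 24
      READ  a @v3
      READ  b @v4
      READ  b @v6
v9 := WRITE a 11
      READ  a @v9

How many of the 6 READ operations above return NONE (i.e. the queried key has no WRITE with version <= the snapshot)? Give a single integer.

Answer: 1

Derivation:
v1: WRITE b=21  (b history now [(1, 21)])
v2: WRITE b=48  (b history now [(1, 21), (2, 48)])
v3: WRITE b=23  (b history now [(1, 21), (2, 48), (3, 23)])
READ b @v2: history=[(1, 21), (2, 48), (3, 23)] -> pick v2 -> 48
READ b @v3: history=[(1, 21), (2, 48), (3, 23)] -> pick v3 -> 23
v4: WRITE a=28  (a history now [(4, 28)])
v5: WRITE a=56  (a history now [(4, 28), (5, 56)])
v6: WRITE b=13  (b history now [(1, 21), (2, 48), (3, 23), (6, 13)])
v7: WRITE a=27  (a history now [(4, 28), (5, 56), (7, 27)])
v8: WRITE a=24  (a history now [(4, 28), (5, 56), (7, 27), (8, 24)])
READ a @v3: history=[(4, 28), (5, 56), (7, 27), (8, 24)] -> no version <= 3 -> NONE
READ b @v4: history=[(1, 21), (2, 48), (3, 23), (6, 13)] -> pick v3 -> 23
READ b @v6: history=[(1, 21), (2, 48), (3, 23), (6, 13)] -> pick v6 -> 13
v9: WRITE a=11  (a history now [(4, 28), (5, 56), (7, 27), (8, 24), (9, 11)])
READ a @v9: history=[(4, 28), (5, 56), (7, 27), (8, 24), (9, 11)] -> pick v9 -> 11
Read results in order: ['48', '23', 'NONE', '23', '13', '11']
NONE count = 1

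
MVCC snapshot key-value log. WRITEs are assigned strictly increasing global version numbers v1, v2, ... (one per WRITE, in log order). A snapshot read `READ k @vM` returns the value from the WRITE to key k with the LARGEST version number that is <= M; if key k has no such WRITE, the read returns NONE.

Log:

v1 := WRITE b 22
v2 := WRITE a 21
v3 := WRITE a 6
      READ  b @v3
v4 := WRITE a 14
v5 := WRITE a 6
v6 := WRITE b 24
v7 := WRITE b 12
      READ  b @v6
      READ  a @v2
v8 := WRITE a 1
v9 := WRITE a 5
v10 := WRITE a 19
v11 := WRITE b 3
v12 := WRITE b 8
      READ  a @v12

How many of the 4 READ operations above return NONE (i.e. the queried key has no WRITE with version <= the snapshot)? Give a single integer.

Answer: 0

Derivation:
v1: WRITE b=22  (b history now [(1, 22)])
v2: WRITE a=21  (a history now [(2, 21)])
v3: WRITE a=6  (a history now [(2, 21), (3, 6)])
READ b @v3: history=[(1, 22)] -> pick v1 -> 22
v4: WRITE a=14  (a history now [(2, 21), (3, 6), (4, 14)])
v5: WRITE a=6  (a history now [(2, 21), (3, 6), (4, 14), (5, 6)])
v6: WRITE b=24  (b history now [(1, 22), (6, 24)])
v7: WRITE b=12  (b history now [(1, 22), (6, 24), (7, 12)])
READ b @v6: history=[(1, 22), (6, 24), (7, 12)] -> pick v6 -> 24
READ a @v2: history=[(2, 21), (3, 6), (4, 14), (5, 6)] -> pick v2 -> 21
v8: WRITE a=1  (a history now [(2, 21), (3, 6), (4, 14), (5, 6), (8, 1)])
v9: WRITE a=5  (a history now [(2, 21), (3, 6), (4, 14), (5, 6), (8, 1), (9, 5)])
v10: WRITE a=19  (a history now [(2, 21), (3, 6), (4, 14), (5, 6), (8, 1), (9, 5), (10, 19)])
v11: WRITE b=3  (b history now [(1, 22), (6, 24), (7, 12), (11, 3)])
v12: WRITE b=8  (b history now [(1, 22), (6, 24), (7, 12), (11, 3), (12, 8)])
READ a @v12: history=[(2, 21), (3, 6), (4, 14), (5, 6), (8, 1), (9, 5), (10, 19)] -> pick v10 -> 19
Read results in order: ['22', '24', '21', '19']
NONE count = 0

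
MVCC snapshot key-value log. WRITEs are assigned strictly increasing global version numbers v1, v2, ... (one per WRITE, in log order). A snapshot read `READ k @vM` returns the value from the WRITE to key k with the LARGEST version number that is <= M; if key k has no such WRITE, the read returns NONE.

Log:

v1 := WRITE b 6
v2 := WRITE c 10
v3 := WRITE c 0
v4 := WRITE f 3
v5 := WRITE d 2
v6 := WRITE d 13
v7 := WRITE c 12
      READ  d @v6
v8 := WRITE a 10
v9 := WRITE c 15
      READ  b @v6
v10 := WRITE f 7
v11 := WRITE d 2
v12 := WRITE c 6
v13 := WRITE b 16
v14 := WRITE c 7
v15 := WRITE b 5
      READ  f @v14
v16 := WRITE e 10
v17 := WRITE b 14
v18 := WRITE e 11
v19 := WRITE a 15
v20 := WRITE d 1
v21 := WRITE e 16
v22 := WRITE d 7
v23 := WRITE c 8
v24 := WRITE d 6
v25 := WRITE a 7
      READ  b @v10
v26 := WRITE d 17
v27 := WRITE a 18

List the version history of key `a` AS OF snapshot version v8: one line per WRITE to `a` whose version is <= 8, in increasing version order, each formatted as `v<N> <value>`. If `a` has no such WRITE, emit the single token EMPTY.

Answer: v8 10

Derivation:
Scan writes for key=a with version <= 8:
  v1 WRITE b 6 -> skip
  v2 WRITE c 10 -> skip
  v3 WRITE c 0 -> skip
  v4 WRITE f 3 -> skip
  v5 WRITE d 2 -> skip
  v6 WRITE d 13 -> skip
  v7 WRITE c 12 -> skip
  v8 WRITE a 10 -> keep
  v9 WRITE c 15 -> skip
  v10 WRITE f 7 -> skip
  v11 WRITE d 2 -> skip
  v12 WRITE c 6 -> skip
  v13 WRITE b 16 -> skip
  v14 WRITE c 7 -> skip
  v15 WRITE b 5 -> skip
  v16 WRITE e 10 -> skip
  v17 WRITE b 14 -> skip
  v18 WRITE e 11 -> skip
  v19 WRITE a 15 -> drop (> snap)
  v20 WRITE d 1 -> skip
  v21 WRITE e 16 -> skip
  v22 WRITE d 7 -> skip
  v23 WRITE c 8 -> skip
  v24 WRITE d 6 -> skip
  v25 WRITE a 7 -> drop (> snap)
  v26 WRITE d 17 -> skip
  v27 WRITE a 18 -> drop (> snap)
Collected: [(8, 10)]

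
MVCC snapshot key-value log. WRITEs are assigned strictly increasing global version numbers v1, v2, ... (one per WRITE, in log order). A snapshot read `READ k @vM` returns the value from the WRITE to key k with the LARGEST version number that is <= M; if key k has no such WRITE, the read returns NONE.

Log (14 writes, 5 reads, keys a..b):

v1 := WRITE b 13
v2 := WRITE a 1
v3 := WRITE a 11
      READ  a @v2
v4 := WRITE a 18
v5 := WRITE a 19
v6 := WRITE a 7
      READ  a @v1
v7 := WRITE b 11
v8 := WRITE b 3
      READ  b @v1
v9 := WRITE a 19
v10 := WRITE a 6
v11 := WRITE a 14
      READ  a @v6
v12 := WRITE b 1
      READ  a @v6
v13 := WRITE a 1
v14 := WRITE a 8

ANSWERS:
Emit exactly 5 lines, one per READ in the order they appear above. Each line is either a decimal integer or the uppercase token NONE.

v1: WRITE b=13  (b history now [(1, 13)])
v2: WRITE a=1  (a history now [(2, 1)])
v3: WRITE a=11  (a history now [(2, 1), (3, 11)])
READ a @v2: history=[(2, 1), (3, 11)] -> pick v2 -> 1
v4: WRITE a=18  (a history now [(2, 1), (3, 11), (4, 18)])
v5: WRITE a=19  (a history now [(2, 1), (3, 11), (4, 18), (5, 19)])
v6: WRITE a=7  (a history now [(2, 1), (3, 11), (4, 18), (5, 19), (6, 7)])
READ a @v1: history=[(2, 1), (3, 11), (4, 18), (5, 19), (6, 7)] -> no version <= 1 -> NONE
v7: WRITE b=11  (b history now [(1, 13), (7, 11)])
v8: WRITE b=3  (b history now [(1, 13), (7, 11), (8, 3)])
READ b @v1: history=[(1, 13), (7, 11), (8, 3)] -> pick v1 -> 13
v9: WRITE a=19  (a history now [(2, 1), (3, 11), (4, 18), (5, 19), (6, 7), (9, 19)])
v10: WRITE a=6  (a history now [(2, 1), (3, 11), (4, 18), (5, 19), (6, 7), (9, 19), (10, 6)])
v11: WRITE a=14  (a history now [(2, 1), (3, 11), (4, 18), (5, 19), (6, 7), (9, 19), (10, 6), (11, 14)])
READ a @v6: history=[(2, 1), (3, 11), (4, 18), (5, 19), (6, 7), (9, 19), (10, 6), (11, 14)] -> pick v6 -> 7
v12: WRITE b=1  (b history now [(1, 13), (7, 11), (8, 3), (12, 1)])
READ a @v6: history=[(2, 1), (3, 11), (4, 18), (5, 19), (6, 7), (9, 19), (10, 6), (11, 14)] -> pick v6 -> 7
v13: WRITE a=1  (a history now [(2, 1), (3, 11), (4, 18), (5, 19), (6, 7), (9, 19), (10, 6), (11, 14), (13, 1)])
v14: WRITE a=8  (a history now [(2, 1), (3, 11), (4, 18), (5, 19), (6, 7), (9, 19), (10, 6), (11, 14), (13, 1), (14, 8)])

Answer: 1
NONE
13
7
7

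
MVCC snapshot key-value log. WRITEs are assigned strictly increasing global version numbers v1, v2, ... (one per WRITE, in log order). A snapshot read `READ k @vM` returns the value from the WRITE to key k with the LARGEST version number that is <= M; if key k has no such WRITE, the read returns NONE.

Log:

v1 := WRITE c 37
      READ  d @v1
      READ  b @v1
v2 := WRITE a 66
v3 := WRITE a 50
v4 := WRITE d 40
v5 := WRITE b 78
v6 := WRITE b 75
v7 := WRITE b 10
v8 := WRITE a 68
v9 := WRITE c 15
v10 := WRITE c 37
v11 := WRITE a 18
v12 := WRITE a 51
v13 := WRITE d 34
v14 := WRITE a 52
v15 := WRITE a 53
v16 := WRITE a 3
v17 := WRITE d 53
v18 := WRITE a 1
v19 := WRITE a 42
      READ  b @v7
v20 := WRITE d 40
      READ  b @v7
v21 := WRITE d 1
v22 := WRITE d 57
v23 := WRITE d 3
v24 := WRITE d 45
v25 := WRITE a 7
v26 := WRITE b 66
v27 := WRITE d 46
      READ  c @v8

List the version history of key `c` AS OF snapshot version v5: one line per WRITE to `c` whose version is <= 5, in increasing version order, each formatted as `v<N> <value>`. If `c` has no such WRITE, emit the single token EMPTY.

Scan writes for key=c with version <= 5:
  v1 WRITE c 37 -> keep
  v2 WRITE a 66 -> skip
  v3 WRITE a 50 -> skip
  v4 WRITE d 40 -> skip
  v5 WRITE b 78 -> skip
  v6 WRITE b 75 -> skip
  v7 WRITE b 10 -> skip
  v8 WRITE a 68 -> skip
  v9 WRITE c 15 -> drop (> snap)
  v10 WRITE c 37 -> drop (> snap)
  v11 WRITE a 18 -> skip
  v12 WRITE a 51 -> skip
  v13 WRITE d 34 -> skip
  v14 WRITE a 52 -> skip
  v15 WRITE a 53 -> skip
  v16 WRITE a 3 -> skip
  v17 WRITE d 53 -> skip
  v18 WRITE a 1 -> skip
  v19 WRITE a 42 -> skip
  v20 WRITE d 40 -> skip
  v21 WRITE d 1 -> skip
  v22 WRITE d 57 -> skip
  v23 WRITE d 3 -> skip
  v24 WRITE d 45 -> skip
  v25 WRITE a 7 -> skip
  v26 WRITE b 66 -> skip
  v27 WRITE d 46 -> skip
Collected: [(1, 37)]

Answer: v1 37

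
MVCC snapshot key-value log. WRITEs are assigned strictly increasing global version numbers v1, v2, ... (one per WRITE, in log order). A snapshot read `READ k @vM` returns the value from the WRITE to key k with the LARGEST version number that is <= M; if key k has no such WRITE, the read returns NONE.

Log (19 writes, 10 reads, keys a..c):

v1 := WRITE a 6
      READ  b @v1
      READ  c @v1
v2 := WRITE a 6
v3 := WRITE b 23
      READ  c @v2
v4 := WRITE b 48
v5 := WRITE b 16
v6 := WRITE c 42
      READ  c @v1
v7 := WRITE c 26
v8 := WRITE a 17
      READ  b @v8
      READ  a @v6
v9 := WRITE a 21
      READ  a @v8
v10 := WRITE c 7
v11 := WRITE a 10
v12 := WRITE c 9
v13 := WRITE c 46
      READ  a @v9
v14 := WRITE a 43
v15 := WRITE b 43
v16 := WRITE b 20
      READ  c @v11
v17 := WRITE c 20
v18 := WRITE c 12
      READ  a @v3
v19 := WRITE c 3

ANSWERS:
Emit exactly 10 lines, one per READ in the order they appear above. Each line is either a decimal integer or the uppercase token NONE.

Answer: NONE
NONE
NONE
NONE
16
6
17
21
7
6

Derivation:
v1: WRITE a=6  (a history now [(1, 6)])
READ b @v1: history=[] -> no version <= 1 -> NONE
READ c @v1: history=[] -> no version <= 1 -> NONE
v2: WRITE a=6  (a history now [(1, 6), (2, 6)])
v3: WRITE b=23  (b history now [(3, 23)])
READ c @v2: history=[] -> no version <= 2 -> NONE
v4: WRITE b=48  (b history now [(3, 23), (4, 48)])
v5: WRITE b=16  (b history now [(3, 23), (4, 48), (5, 16)])
v6: WRITE c=42  (c history now [(6, 42)])
READ c @v1: history=[(6, 42)] -> no version <= 1 -> NONE
v7: WRITE c=26  (c history now [(6, 42), (7, 26)])
v8: WRITE a=17  (a history now [(1, 6), (2, 6), (8, 17)])
READ b @v8: history=[(3, 23), (4, 48), (5, 16)] -> pick v5 -> 16
READ a @v6: history=[(1, 6), (2, 6), (8, 17)] -> pick v2 -> 6
v9: WRITE a=21  (a history now [(1, 6), (2, 6), (8, 17), (9, 21)])
READ a @v8: history=[(1, 6), (2, 6), (8, 17), (9, 21)] -> pick v8 -> 17
v10: WRITE c=7  (c history now [(6, 42), (7, 26), (10, 7)])
v11: WRITE a=10  (a history now [(1, 6), (2, 6), (8, 17), (9, 21), (11, 10)])
v12: WRITE c=9  (c history now [(6, 42), (7, 26), (10, 7), (12, 9)])
v13: WRITE c=46  (c history now [(6, 42), (7, 26), (10, 7), (12, 9), (13, 46)])
READ a @v9: history=[(1, 6), (2, 6), (8, 17), (9, 21), (11, 10)] -> pick v9 -> 21
v14: WRITE a=43  (a history now [(1, 6), (2, 6), (8, 17), (9, 21), (11, 10), (14, 43)])
v15: WRITE b=43  (b history now [(3, 23), (4, 48), (5, 16), (15, 43)])
v16: WRITE b=20  (b history now [(3, 23), (4, 48), (5, 16), (15, 43), (16, 20)])
READ c @v11: history=[(6, 42), (7, 26), (10, 7), (12, 9), (13, 46)] -> pick v10 -> 7
v17: WRITE c=20  (c history now [(6, 42), (7, 26), (10, 7), (12, 9), (13, 46), (17, 20)])
v18: WRITE c=12  (c history now [(6, 42), (7, 26), (10, 7), (12, 9), (13, 46), (17, 20), (18, 12)])
READ a @v3: history=[(1, 6), (2, 6), (8, 17), (9, 21), (11, 10), (14, 43)] -> pick v2 -> 6
v19: WRITE c=3  (c history now [(6, 42), (7, 26), (10, 7), (12, 9), (13, 46), (17, 20), (18, 12), (19, 3)])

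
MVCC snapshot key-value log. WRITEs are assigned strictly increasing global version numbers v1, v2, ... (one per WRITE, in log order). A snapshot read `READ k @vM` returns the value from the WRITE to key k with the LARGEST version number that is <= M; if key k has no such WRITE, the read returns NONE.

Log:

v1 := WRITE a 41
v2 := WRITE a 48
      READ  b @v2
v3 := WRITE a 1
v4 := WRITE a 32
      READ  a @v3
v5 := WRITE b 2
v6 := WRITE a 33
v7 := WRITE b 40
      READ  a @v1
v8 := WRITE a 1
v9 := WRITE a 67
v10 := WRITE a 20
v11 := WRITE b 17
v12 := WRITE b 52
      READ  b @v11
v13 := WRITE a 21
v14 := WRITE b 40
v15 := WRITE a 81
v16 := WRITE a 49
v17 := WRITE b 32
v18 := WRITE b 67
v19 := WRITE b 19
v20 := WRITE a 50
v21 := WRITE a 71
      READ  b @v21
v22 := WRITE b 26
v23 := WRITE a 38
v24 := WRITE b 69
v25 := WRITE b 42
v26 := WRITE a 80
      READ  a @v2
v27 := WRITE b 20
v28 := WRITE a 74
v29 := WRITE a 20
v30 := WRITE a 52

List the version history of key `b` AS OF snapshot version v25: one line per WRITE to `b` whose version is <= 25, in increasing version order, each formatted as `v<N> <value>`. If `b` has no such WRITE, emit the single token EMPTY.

Answer: v5 2
v7 40
v11 17
v12 52
v14 40
v17 32
v18 67
v19 19
v22 26
v24 69
v25 42

Derivation:
Scan writes for key=b with version <= 25:
  v1 WRITE a 41 -> skip
  v2 WRITE a 48 -> skip
  v3 WRITE a 1 -> skip
  v4 WRITE a 32 -> skip
  v5 WRITE b 2 -> keep
  v6 WRITE a 33 -> skip
  v7 WRITE b 40 -> keep
  v8 WRITE a 1 -> skip
  v9 WRITE a 67 -> skip
  v10 WRITE a 20 -> skip
  v11 WRITE b 17 -> keep
  v12 WRITE b 52 -> keep
  v13 WRITE a 21 -> skip
  v14 WRITE b 40 -> keep
  v15 WRITE a 81 -> skip
  v16 WRITE a 49 -> skip
  v17 WRITE b 32 -> keep
  v18 WRITE b 67 -> keep
  v19 WRITE b 19 -> keep
  v20 WRITE a 50 -> skip
  v21 WRITE a 71 -> skip
  v22 WRITE b 26 -> keep
  v23 WRITE a 38 -> skip
  v24 WRITE b 69 -> keep
  v25 WRITE b 42 -> keep
  v26 WRITE a 80 -> skip
  v27 WRITE b 20 -> drop (> snap)
  v28 WRITE a 74 -> skip
  v29 WRITE a 20 -> skip
  v30 WRITE a 52 -> skip
Collected: [(5, 2), (7, 40), (11, 17), (12, 52), (14, 40), (17, 32), (18, 67), (19, 19), (22, 26), (24, 69), (25, 42)]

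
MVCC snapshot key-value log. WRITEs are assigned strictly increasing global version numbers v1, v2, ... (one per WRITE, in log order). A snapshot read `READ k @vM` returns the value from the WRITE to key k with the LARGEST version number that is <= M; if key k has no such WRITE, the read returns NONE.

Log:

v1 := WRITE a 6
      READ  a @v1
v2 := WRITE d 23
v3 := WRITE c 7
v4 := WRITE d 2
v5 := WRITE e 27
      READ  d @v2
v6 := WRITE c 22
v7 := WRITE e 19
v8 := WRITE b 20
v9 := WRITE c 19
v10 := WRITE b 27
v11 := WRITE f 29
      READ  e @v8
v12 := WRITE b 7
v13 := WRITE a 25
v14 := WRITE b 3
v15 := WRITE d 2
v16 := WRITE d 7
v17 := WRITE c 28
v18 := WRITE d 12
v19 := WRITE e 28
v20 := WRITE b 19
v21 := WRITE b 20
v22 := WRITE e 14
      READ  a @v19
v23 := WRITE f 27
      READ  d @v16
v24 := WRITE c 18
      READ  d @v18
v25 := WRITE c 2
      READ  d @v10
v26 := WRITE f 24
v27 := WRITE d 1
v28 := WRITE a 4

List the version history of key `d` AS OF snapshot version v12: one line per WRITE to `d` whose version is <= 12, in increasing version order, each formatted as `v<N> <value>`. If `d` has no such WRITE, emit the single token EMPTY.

Scan writes for key=d with version <= 12:
  v1 WRITE a 6 -> skip
  v2 WRITE d 23 -> keep
  v3 WRITE c 7 -> skip
  v4 WRITE d 2 -> keep
  v5 WRITE e 27 -> skip
  v6 WRITE c 22 -> skip
  v7 WRITE e 19 -> skip
  v8 WRITE b 20 -> skip
  v9 WRITE c 19 -> skip
  v10 WRITE b 27 -> skip
  v11 WRITE f 29 -> skip
  v12 WRITE b 7 -> skip
  v13 WRITE a 25 -> skip
  v14 WRITE b 3 -> skip
  v15 WRITE d 2 -> drop (> snap)
  v16 WRITE d 7 -> drop (> snap)
  v17 WRITE c 28 -> skip
  v18 WRITE d 12 -> drop (> snap)
  v19 WRITE e 28 -> skip
  v20 WRITE b 19 -> skip
  v21 WRITE b 20 -> skip
  v22 WRITE e 14 -> skip
  v23 WRITE f 27 -> skip
  v24 WRITE c 18 -> skip
  v25 WRITE c 2 -> skip
  v26 WRITE f 24 -> skip
  v27 WRITE d 1 -> drop (> snap)
  v28 WRITE a 4 -> skip
Collected: [(2, 23), (4, 2)]

Answer: v2 23
v4 2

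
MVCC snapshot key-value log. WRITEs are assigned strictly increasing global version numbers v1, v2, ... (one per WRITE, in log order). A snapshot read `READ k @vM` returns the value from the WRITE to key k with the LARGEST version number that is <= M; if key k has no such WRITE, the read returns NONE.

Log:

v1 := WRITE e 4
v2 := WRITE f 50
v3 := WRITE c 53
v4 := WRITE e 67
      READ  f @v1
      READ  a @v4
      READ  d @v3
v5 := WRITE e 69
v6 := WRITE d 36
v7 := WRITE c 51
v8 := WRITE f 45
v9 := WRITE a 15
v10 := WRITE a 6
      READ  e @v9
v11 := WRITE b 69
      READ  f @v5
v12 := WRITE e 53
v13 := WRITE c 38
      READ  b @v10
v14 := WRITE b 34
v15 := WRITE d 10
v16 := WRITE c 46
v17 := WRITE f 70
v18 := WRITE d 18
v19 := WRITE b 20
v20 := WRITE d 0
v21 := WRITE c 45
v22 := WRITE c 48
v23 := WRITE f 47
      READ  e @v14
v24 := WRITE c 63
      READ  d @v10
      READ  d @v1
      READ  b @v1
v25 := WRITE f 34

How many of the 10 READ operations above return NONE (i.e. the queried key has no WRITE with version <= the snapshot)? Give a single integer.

Answer: 6

Derivation:
v1: WRITE e=4  (e history now [(1, 4)])
v2: WRITE f=50  (f history now [(2, 50)])
v3: WRITE c=53  (c history now [(3, 53)])
v4: WRITE e=67  (e history now [(1, 4), (4, 67)])
READ f @v1: history=[(2, 50)] -> no version <= 1 -> NONE
READ a @v4: history=[] -> no version <= 4 -> NONE
READ d @v3: history=[] -> no version <= 3 -> NONE
v5: WRITE e=69  (e history now [(1, 4), (4, 67), (5, 69)])
v6: WRITE d=36  (d history now [(6, 36)])
v7: WRITE c=51  (c history now [(3, 53), (7, 51)])
v8: WRITE f=45  (f history now [(2, 50), (8, 45)])
v9: WRITE a=15  (a history now [(9, 15)])
v10: WRITE a=6  (a history now [(9, 15), (10, 6)])
READ e @v9: history=[(1, 4), (4, 67), (5, 69)] -> pick v5 -> 69
v11: WRITE b=69  (b history now [(11, 69)])
READ f @v5: history=[(2, 50), (8, 45)] -> pick v2 -> 50
v12: WRITE e=53  (e history now [(1, 4), (4, 67), (5, 69), (12, 53)])
v13: WRITE c=38  (c history now [(3, 53), (7, 51), (13, 38)])
READ b @v10: history=[(11, 69)] -> no version <= 10 -> NONE
v14: WRITE b=34  (b history now [(11, 69), (14, 34)])
v15: WRITE d=10  (d history now [(6, 36), (15, 10)])
v16: WRITE c=46  (c history now [(3, 53), (7, 51), (13, 38), (16, 46)])
v17: WRITE f=70  (f history now [(2, 50), (8, 45), (17, 70)])
v18: WRITE d=18  (d history now [(6, 36), (15, 10), (18, 18)])
v19: WRITE b=20  (b history now [(11, 69), (14, 34), (19, 20)])
v20: WRITE d=0  (d history now [(6, 36), (15, 10), (18, 18), (20, 0)])
v21: WRITE c=45  (c history now [(3, 53), (7, 51), (13, 38), (16, 46), (21, 45)])
v22: WRITE c=48  (c history now [(3, 53), (7, 51), (13, 38), (16, 46), (21, 45), (22, 48)])
v23: WRITE f=47  (f history now [(2, 50), (8, 45), (17, 70), (23, 47)])
READ e @v14: history=[(1, 4), (4, 67), (5, 69), (12, 53)] -> pick v12 -> 53
v24: WRITE c=63  (c history now [(3, 53), (7, 51), (13, 38), (16, 46), (21, 45), (22, 48), (24, 63)])
READ d @v10: history=[(6, 36), (15, 10), (18, 18), (20, 0)] -> pick v6 -> 36
READ d @v1: history=[(6, 36), (15, 10), (18, 18), (20, 0)] -> no version <= 1 -> NONE
READ b @v1: history=[(11, 69), (14, 34), (19, 20)] -> no version <= 1 -> NONE
v25: WRITE f=34  (f history now [(2, 50), (8, 45), (17, 70), (23, 47), (25, 34)])
Read results in order: ['NONE', 'NONE', 'NONE', '69', '50', 'NONE', '53', '36', 'NONE', 'NONE']
NONE count = 6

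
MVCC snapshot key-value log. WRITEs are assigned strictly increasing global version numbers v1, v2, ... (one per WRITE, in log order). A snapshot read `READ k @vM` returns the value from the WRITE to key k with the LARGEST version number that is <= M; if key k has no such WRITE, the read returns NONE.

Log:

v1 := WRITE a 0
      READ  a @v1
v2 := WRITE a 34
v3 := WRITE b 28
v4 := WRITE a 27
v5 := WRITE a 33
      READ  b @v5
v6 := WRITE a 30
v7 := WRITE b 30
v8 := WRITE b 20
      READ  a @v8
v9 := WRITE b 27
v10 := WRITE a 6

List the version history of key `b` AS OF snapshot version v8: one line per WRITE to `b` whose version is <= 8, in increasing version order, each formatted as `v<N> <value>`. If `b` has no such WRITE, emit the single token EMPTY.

Answer: v3 28
v7 30
v8 20

Derivation:
Scan writes for key=b with version <= 8:
  v1 WRITE a 0 -> skip
  v2 WRITE a 34 -> skip
  v3 WRITE b 28 -> keep
  v4 WRITE a 27 -> skip
  v5 WRITE a 33 -> skip
  v6 WRITE a 30 -> skip
  v7 WRITE b 30 -> keep
  v8 WRITE b 20 -> keep
  v9 WRITE b 27 -> drop (> snap)
  v10 WRITE a 6 -> skip
Collected: [(3, 28), (7, 30), (8, 20)]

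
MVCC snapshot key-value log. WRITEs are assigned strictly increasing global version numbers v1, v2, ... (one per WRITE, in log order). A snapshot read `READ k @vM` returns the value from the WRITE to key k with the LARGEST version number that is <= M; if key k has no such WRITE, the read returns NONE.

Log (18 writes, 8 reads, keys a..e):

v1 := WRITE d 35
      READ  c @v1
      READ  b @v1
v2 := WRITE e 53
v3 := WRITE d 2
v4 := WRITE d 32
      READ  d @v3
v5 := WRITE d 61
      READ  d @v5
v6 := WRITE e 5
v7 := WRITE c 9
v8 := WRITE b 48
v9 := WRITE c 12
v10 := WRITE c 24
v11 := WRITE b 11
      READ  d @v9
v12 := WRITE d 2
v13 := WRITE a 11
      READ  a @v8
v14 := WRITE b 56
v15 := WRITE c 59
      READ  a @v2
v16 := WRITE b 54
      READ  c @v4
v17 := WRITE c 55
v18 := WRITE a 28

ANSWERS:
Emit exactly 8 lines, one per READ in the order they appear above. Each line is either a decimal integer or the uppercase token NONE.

v1: WRITE d=35  (d history now [(1, 35)])
READ c @v1: history=[] -> no version <= 1 -> NONE
READ b @v1: history=[] -> no version <= 1 -> NONE
v2: WRITE e=53  (e history now [(2, 53)])
v3: WRITE d=2  (d history now [(1, 35), (3, 2)])
v4: WRITE d=32  (d history now [(1, 35), (3, 2), (4, 32)])
READ d @v3: history=[(1, 35), (3, 2), (4, 32)] -> pick v3 -> 2
v5: WRITE d=61  (d history now [(1, 35), (3, 2), (4, 32), (5, 61)])
READ d @v5: history=[(1, 35), (3, 2), (4, 32), (5, 61)] -> pick v5 -> 61
v6: WRITE e=5  (e history now [(2, 53), (6, 5)])
v7: WRITE c=9  (c history now [(7, 9)])
v8: WRITE b=48  (b history now [(8, 48)])
v9: WRITE c=12  (c history now [(7, 9), (9, 12)])
v10: WRITE c=24  (c history now [(7, 9), (9, 12), (10, 24)])
v11: WRITE b=11  (b history now [(8, 48), (11, 11)])
READ d @v9: history=[(1, 35), (3, 2), (4, 32), (5, 61)] -> pick v5 -> 61
v12: WRITE d=2  (d history now [(1, 35), (3, 2), (4, 32), (5, 61), (12, 2)])
v13: WRITE a=11  (a history now [(13, 11)])
READ a @v8: history=[(13, 11)] -> no version <= 8 -> NONE
v14: WRITE b=56  (b history now [(8, 48), (11, 11), (14, 56)])
v15: WRITE c=59  (c history now [(7, 9), (9, 12), (10, 24), (15, 59)])
READ a @v2: history=[(13, 11)] -> no version <= 2 -> NONE
v16: WRITE b=54  (b history now [(8, 48), (11, 11), (14, 56), (16, 54)])
READ c @v4: history=[(7, 9), (9, 12), (10, 24), (15, 59)] -> no version <= 4 -> NONE
v17: WRITE c=55  (c history now [(7, 9), (9, 12), (10, 24), (15, 59), (17, 55)])
v18: WRITE a=28  (a history now [(13, 11), (18, 28)])

Answer: NONE
NONE
2
61
61
NONE
NONE
NONE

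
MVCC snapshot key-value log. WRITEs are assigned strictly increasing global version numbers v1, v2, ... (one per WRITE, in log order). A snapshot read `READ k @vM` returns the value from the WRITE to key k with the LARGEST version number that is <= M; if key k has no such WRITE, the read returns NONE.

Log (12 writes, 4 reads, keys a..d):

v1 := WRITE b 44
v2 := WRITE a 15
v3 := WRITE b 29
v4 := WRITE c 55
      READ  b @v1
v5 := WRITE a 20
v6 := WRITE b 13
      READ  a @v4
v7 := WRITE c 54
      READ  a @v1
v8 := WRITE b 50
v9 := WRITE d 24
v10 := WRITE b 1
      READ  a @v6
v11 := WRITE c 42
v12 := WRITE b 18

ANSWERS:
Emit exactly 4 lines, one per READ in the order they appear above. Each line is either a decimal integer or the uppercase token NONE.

v1: WRITE b=44  (b history now [(1, 44)])
v2: WRITE a=15  (a history now [(2, 15)])
v3: WRITE b=29  (b history now [(1, 44), (3, 29)])
v4: WRITE c=55  (c history now [(4, 55)])
READ b @v1: history=[(1, 44), (3, 29)] -> pick v1 -> 44
v5: WRITE a=20  (a history now [(2, 15), (5, 20)])
v6: WRITE b=13  (b history now [(1, 44), (3, 29), (6, 13)])
READ a @v4: history=[(2, 15), (5, 20)] -> pick v2 -> 15
v7: WRITE c=54  (c history now [(4, 55), (7, 54)])
READ a @v1: history=[(2, 15), (5, 20)] -> no version <= 1 -> NONE
v8: WRITE b=50  (b history now [(1, 44), (3, 29), (6, 13), (8, 50)])
v9: WRITE d=24  (d history now [(9, 24)])
v10: WRITE b=1  (b history now [(1, 44), (3, 29), (6, 13), (8, 50), (10, 1)])
READ a @v6: history=[(2, 15), (5, 20)] -> pick v5 -> 20
v11: WRITE c=42  (c history now [(4, 55), (7, 54), (11, 42)])
v12: WRITE b=18  (b history now [(1, 44), (3, 29), (6, 13), (8, 50), (10, 1), (12, 18)])

Answer: 44
15
NONE
20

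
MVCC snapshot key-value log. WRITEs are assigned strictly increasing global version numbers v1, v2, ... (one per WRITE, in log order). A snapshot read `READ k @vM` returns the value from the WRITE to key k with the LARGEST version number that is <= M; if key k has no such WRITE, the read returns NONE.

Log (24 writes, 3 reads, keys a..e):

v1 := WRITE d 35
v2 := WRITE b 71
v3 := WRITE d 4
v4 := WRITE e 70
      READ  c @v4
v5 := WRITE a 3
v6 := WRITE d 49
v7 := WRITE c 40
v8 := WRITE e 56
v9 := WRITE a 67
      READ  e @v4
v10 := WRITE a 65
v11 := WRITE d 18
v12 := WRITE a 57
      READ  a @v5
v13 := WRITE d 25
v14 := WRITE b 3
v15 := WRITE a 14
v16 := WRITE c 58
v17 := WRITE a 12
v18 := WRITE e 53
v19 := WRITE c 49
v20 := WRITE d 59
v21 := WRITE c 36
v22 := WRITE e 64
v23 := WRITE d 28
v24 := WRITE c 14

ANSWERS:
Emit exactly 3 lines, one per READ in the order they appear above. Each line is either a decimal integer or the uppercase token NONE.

Answer: NONE
70
3

Derivation:
v1: WRITE d=35  (d history now [(1, 35)])
v2: WRITE b=71  (b history now [(2, 71)])
v3: WRITE d=4  (d history now [(1, 35), (3, 4)])
v4: WRITE e=70  (e history now [(4, 70)])
READ c @v4: history=[] -> no version <= 4 -> NONE
v5: WRITE a=3  (a history now [(5, 3)])
v6: WRITE d=49  (d history now [(1, 35), (3, 4), (6, 49)])
v7: WRITE c=40  (c history now [(7, 40)])
v8: WRITE e=56  (e history now [(4, 70), (8, 56)])
v9: WRITE a=67  (a history now [(5, 3), (9, 67)])
READ e @v4: history=[(4, 70), (8, 56)] -> pick v4 -> 70
v10: WRITE a=65  (a history now [(5, 3), (9, 67), (10, 65)])
v11: WRITE d=18  (d history now [(1, 35), (3, 4), (6, 49), (11, 18)])
v12: WRITE a=57  (a history now [(5, 3), (9, 67), (10, 65), (12, 57)])
READ a @v5: history=[(5, 3), (9, 67), (10, 65), (12, 57)] -> pick v5 -> 3
v13: WRITE d=25  (d history now [(1, 35), (3, 4), (6, 49), (11, 18), (13, 25)])
v14: WRITE b=3  (b history now [(2, 71), (14, 3)])
v15: WRITE a=14  (a history now [(5, 3), (9, 67), (10, 65), (12, 57), (15, 14)])
v16: WRITE c=58  (c history now [(7, 40), (16, 58)])
v17: WRITE a=12  (a history now [(5, 3), (9, 67), (10, 65), (12, 57), (15, 14), (17, 12)])
v18: WRITE e=53  (e history now [(4, 70), (8, 56), (18, 53)])
v19: WRITE c=49  (c history now [(7, 40), (16, 58), (19, 49)])
v20: WRITE d=59  (d history now [(1, 35), (3, 4), (6, 49), (11, 18), (13, 25), (20, 59)])
v21: WRITE c=36  (c history now [(7, 40), (16, 58), (19, 49), (21, 36)])
v22: WRITE e=64  (e history now [(4, 70), (8, 56), (18, 53), (22, 64)])
v23: WRITE d=28  (d history now [(1, 35), (3, 4), (6, 49), (11, 18), (13, 25), (20, 59), (23, 28)])
v24: WRITE c=14  (c history now [(7, 40), (16, 58), (19, 49), (21, 36), (24, 14)])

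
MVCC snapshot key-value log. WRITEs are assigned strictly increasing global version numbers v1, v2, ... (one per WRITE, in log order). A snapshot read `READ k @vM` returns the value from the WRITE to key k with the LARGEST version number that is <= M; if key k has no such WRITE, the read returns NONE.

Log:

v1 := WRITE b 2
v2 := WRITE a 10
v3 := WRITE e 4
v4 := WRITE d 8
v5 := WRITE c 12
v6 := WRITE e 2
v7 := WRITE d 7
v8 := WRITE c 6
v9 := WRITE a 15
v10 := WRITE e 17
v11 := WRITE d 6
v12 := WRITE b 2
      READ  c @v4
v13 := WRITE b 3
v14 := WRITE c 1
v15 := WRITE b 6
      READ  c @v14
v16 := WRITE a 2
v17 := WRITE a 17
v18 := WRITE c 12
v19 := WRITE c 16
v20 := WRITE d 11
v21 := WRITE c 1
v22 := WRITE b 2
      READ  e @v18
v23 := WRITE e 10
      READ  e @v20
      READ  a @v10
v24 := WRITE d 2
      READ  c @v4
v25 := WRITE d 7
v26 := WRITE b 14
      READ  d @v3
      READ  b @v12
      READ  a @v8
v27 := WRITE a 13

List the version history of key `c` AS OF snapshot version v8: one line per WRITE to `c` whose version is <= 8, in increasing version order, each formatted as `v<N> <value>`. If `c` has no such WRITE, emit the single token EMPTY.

Answer: v5 12
v8 6

Derivation:
Scan writes for key=c with version <= 8:
  v1 WRITE b 2 -> skip
  v2 WRITE a 10 -> skip
  v3 WRITE e 4 -> skip
  v4 WRITE d 8 -> skip
  v5 WRITE c 12 -> keep
  v6 WRITE e 2 -> skip
  v7 WRITE d 7 -> skip
  v8 WRITE c 6 -> keep
  v9 WRITE a 15 -> skip
  v10 WRITE e 17 -> skip
  v11 WRITE d 6 -> skip
  v12 WRITE b 2 -> skip
  v13 WRITE b 3 -> skip
  v14 WRITE c 1 -> drop (> snap)
  v15 WRITE b 6 -> skip
  v16 WRITE a 2 -> skip
  v17 WRITE a 17 -> skip
  v18 WRITE c 12 -> drop (> snap)
  v19 WRITE c 16 -> drop (> snap)
  v20 WRITE d 11 -> skip
  v21 WRITE c 1 -> drop (> snap)
  v22 WRITE b 2 -> skip
  v23 WRITE e 10 -> skip
  v24 WRITE d 2 -> skip
  v25 WRITE d 7 -> skip
  v26 WRITE b 14 -> skip
  v27 WRITE a 13 -> skip
Collected: [(5, 12), (8, 6)]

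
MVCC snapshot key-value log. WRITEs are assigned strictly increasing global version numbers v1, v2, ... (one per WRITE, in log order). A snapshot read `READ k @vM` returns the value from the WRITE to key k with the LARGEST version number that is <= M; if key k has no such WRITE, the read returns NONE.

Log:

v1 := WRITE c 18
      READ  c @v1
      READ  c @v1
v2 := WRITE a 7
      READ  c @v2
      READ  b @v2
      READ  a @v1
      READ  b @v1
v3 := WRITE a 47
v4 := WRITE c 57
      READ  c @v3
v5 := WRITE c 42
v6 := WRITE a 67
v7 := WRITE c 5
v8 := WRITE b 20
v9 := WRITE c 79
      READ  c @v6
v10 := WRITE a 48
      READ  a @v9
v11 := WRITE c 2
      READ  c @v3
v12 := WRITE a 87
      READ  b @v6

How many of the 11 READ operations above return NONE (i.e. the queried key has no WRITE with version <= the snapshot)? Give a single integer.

Answer: 4

Derivation:
v1: WRITE c=18  (c history now [(1, 18)])
READ c @v1: history=[(1, 18)] -> pick v1 -> 18
READ c @v1: history=[(1, 18)] -> pick v1 -> 18
v2: WRITE a=7  (a history now [(2, 7)])
READ c @v2: history=[(1, 18)] -> pick v1 -> 18
READ b @v2: history=[] -> no version <= 2 -> NONE
READ a @v1: history=[(2, 7)] -> no version <= 1 -> NONE
READ b @v1: history=[] -> no version <= 1 -> NONE
v3: WRITE a=47  (a history now [(2, 7), (3, 47)])
v4: WRITE c=57  (c history now [(1, 18), (4, 57)])
READ c @v3: history=[(1, 18), (4, 57)] -> pick v1 -> 18
v5: WRITE c=42  (c history now [(1, 18), (4, 57), (5, 42)])
v6: WRITE a=67  (a history now [(2, 7), (3, 47), (6, 67)])
v7: WRITE c=5  (c history now [(1, 18), (4, 57), (5, 42), (7, 5)])
v8: WRITE b=20  (b history now [(8, 20)])
v9: WRITE c=79  (c history now [(1, 18), (4, 57), (5, 42), (7, 5), (9, 79)])
READ c @v6: history=[(1, 18), (4, 57), (5, 42), (7, 5), (9, 79)] -> pick v5 -> 42
v10: WRITE a=48  (a history now [(2, 7), (3, 47), (6, 67), (10, 48)])
READ a @v9: history=[(2, 7), (3, 47), (6, 67), (10, 48)] -> pick v6 -> 67
v11: WRITE c=2  (c history now [(1, 18), (4, 57), (5, 42), (7, 5), (9, 79), (11, 2)])
READ c @v3: history=[(1, 18), (4, 57), (5, 42), (7, 5), (9, 79), (11, 2)] -> pick v1 -> 18
v12: WRITE a=87  (a history now [(2, 7), (3, 47), (6, 67), (10, 48), (12, 87)])
READ b @v6: history=[(8, 20)] -> no version <= 6 -> NONE
Read results in order: ['18', '18', '18', 'NONE', 'NONE', 'NONE', '18', '42', '67', '18', 'NONE']
NONE count = 4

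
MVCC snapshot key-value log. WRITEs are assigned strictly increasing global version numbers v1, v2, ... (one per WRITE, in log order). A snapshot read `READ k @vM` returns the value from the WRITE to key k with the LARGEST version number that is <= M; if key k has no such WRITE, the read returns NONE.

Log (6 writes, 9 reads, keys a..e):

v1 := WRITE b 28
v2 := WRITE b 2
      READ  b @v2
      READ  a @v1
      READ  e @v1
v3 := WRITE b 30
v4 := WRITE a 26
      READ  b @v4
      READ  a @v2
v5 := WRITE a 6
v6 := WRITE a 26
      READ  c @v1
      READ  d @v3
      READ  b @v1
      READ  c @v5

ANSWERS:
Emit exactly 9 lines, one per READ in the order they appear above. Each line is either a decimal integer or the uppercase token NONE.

v1: WRITE b=28  (b history now [(1, 28)])
v2: WRITE b=2  (b history now [(1, 28), (2, 2)])
READ b @v2: history=[(1, 28), (2, 2)] -> pick v2 -> 2
READ a @v1: history=[] -> no version <= 1 -> NONE
READ e @v1: history=[] -> no version <= 1 -> NONE
v3: WRITE b=30  (b history now [(1, 28), (2, 2), (3, 30)])
v4: WRITE a=26  (a history now [(4, 26)])
READ b @v4: history=[(1, 28), (2, 2), (3, 30)] -> pick v3 -> 30
READ a @v2: history=[(4, 26)] -> no version <= 2 -> NONE
v5: WRITE a=6  (a history now [(4, 26), (5, 6)])
v6: WRITE a=26  (a history now [(4, 26), (5, 6), (6, 26)])
READ c @v1: history=[] -> no version <= 1 -> NONE
READ d @v3: history=[] -> no version <= 3 -> NONE
READ b @v1: history=[(1, 28), (2, 2), (3, 30)] -> pick v1 -> 28
READ c @v5: history=[] -> no version <= 5 -> NONE

Answer: 2
NONE
NONE
30
NONE
NONE
NONE
28
NONE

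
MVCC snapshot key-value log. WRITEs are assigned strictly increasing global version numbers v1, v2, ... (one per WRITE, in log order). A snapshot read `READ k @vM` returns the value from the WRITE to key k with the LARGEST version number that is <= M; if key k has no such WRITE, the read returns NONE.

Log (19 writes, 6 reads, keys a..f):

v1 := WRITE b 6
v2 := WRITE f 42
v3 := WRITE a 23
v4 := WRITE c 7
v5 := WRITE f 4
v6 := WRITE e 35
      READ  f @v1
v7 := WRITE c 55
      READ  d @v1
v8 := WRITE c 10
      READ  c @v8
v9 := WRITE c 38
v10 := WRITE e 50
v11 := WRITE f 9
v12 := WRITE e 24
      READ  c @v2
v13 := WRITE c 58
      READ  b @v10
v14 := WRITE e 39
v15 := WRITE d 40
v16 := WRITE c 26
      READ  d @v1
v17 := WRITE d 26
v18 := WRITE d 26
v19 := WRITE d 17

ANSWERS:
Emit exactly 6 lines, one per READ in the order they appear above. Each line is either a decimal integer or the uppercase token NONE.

v1: WRITE b=6  (b history now [(1, 6)])
v2: WRITE f=42  (f history now [(2, 42)])
v3: WRITE a=23  (a history now [(3, 23)])
v4: WRITE c=7  (c history now [(4, 7)])
v5: WRITE f=4  (f history now [(2, 42), (5, 4)])
v6: WRITE e=35  (e history now [(6, 35)])
READ f @v1: history=[(2, 42), (5, 4)] -> no version <= 1 -> NONE
v7: WRITE c=55  (c history now [(4, 7), (7, 55)])
READ d @v1: history=[] -> no version <= 1 -> NONE
v8: WRITE c=10  (c history now [(4, 7), (7, 55), (8, 10)])
READ c @v8: history=[(4, 7), (7, 55), (8, 10)] -> pick v8 -> 10
v9: WRITE c=38  (c history now [(4, 7), (7, 55), (8, 10), (9, 38)])
v10: WRITE e=50  (e history now [(6, 35), (10, 50)])
v11: WRITE f=9  (f history now [(2, 42), (5, 4), (11, 9)])
v12: WRITE e=24  (e history now [(6, 35), (10, 50), (12, 24)])
READ c @v2: history=[(4, 7), (7, 55), (8, 10), (9, 38)] -> no version <= 2 -> NONE
v13: WRITE c=58  (c history now [(4, 7), (7, 55), (8, 10), (9, 38), (13, 58)])
READ b @v10: history=[(1, 6)] -> pick v1 -> 6
v14: WRITE e=39  (e history now [(6, 35), (10, 50), (12, 24), (14, 39)])
v15: WRITE d=40  (d history now [(15, 40)])
v16: WRITE c=26  (c history now [(4, 7), (7, 55), (8, 10), (9, 38), (13, 58), (16, 26)])
READ d @v1: history=[(15, 40)] -> no version <= 1 -> NONE
v17: WRITE d=26  (d history now [(15, 40), (17, 26)])
v18: WRITE d=26  (d history now [(15, 40), (17, 26), (18, 26)])
v19: WRITE d=17  (d history now [(15, 40), (17, 26), (18, 26), (19, 17)])

Answer: NONE
NONE
10
NONE
6
NONE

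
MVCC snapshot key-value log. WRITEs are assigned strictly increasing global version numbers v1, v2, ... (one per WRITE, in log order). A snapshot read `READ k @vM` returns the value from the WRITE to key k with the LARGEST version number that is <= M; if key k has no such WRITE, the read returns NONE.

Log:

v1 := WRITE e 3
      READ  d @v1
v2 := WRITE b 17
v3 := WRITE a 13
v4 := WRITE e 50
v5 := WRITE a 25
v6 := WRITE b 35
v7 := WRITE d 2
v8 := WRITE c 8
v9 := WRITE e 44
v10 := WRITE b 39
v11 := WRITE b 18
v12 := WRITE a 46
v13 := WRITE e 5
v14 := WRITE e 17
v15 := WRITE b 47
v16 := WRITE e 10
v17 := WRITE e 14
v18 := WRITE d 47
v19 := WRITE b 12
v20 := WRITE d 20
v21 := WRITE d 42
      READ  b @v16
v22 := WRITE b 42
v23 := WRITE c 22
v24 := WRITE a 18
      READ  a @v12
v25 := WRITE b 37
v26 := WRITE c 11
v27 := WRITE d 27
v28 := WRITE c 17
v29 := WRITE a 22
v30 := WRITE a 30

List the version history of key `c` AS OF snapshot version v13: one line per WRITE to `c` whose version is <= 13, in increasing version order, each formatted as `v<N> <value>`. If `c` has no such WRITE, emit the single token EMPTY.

Scan writes for key=c with version <= 13:
  v1 WRITE e 3 -> skip
  v2 WRITE b 17 -> skip
  v3 WRITE a 13 -> skip
  v4 WRITE e 50 -> skip
  v5 WRITE a 25 -> skip
  v6 WRITE b 35 -> skip
  v7 WRITE d 2 -> skip
  v8 WRITE c 8 -> keep
  v9 WRITE e 44 -> skip
  v10 WRITE b 39 -> skip
  v11 WRITE b 18 -> skip
  v12 WRITE a 46 -> skip
  v13 WRITE e 5 -> skip
  v14 WRITE e 17 -> skip
  v15 WRITE b 47 -> skip
  v16 WRITE e 10 -> skip
  v17 WRITE e 14 -> skip
  v18 WRITE d 47 -> skip
  v19 WRITE b 12 -> skip
  v20 WRITE d 20 -> skip
  v21 WRITE d 42 -> skip
  v22 WRITE b 42 -> skip
  v23 WRITE c 22 -> drop (> snap)
  v24 WRITE a 18 -> skip
  v25 WRITE b 37 -> skip
  v26 WRITE c 11 -> drop (> snap)
  v27 WRITE d 27 -> skip
  v28 WRITE c 17 -> drop (> snap)
  v29 WRITE a 22 -> skip
  v30 WRITE a 30 -> skip
Collected: [(8, 8)]

Answer: v8 8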